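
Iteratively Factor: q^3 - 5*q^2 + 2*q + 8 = (q - 2)*(q^2 - 3*q - 4) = (q - 2)*(q + 1)*(q - 4)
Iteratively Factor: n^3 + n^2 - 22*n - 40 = (n - 5)*(n^2 + 6*n + 8) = (n - 5)*(n + 2)*(n + 4)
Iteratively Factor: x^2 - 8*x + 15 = (x - 3)*(x - 5)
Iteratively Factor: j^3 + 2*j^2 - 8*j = (j)*(j^2 + 2*j - 8) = j*(j - 2)*(j + 4)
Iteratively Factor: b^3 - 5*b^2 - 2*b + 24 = (b + 2)*(b^2 - 7*b + 12) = (b - 3)*(b + 2)*(b - 4)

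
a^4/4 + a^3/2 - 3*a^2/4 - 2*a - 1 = (a/2 + 1/2)*(a/2 + 1)*(a - 2)*(a + 1)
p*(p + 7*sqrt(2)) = p^2 + 7*sqrt(2)*p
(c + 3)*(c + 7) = c^2 + 10*c + 21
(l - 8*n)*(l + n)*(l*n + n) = l^3*n - 7*l^2*n^2 + l^2*n - 8*l*n^3 - 7*l*n^2 - 8*n^3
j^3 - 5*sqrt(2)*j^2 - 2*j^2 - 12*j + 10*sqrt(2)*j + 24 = (j - 2)*(j - 6*sqrt(2))*(j + sqrt(2))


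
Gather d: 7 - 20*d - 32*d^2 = -32*d^2 - 20*d + 7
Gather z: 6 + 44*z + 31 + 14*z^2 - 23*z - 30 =14*z^2 + 21*z + 7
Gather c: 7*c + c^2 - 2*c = c^2 + 5*c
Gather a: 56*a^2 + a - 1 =56*a^2 + a - 1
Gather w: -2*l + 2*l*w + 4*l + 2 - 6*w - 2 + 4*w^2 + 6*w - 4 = 2*l*w + 2*l + 4*w^2 - 4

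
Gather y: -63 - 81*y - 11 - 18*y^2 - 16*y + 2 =-18*y^2 - 97*y - 72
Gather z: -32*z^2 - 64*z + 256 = -32*z^2 - 64*z + 256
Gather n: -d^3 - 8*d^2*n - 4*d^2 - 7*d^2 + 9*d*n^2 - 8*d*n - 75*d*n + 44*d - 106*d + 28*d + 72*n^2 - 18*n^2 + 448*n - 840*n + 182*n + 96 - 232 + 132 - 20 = -d^3 - 11*d^2 - 34*d + n^2*(9*d + 54) + n*(-8*d^2 - 83*d - 210) - 24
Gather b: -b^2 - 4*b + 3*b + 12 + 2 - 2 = -b^2 - b + 12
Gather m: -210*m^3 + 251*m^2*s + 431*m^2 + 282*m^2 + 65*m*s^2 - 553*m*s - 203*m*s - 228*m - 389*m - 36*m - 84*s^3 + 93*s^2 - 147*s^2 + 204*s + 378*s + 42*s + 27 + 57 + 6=-210*m^3 + m^2*(251*s + 713) + m*(65*s^2 - 756*s - 653) - 84*s^3 - 54*s^2 + 624*s + 90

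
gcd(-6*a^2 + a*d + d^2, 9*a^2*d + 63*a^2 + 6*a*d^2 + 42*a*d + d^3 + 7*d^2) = 3*a + d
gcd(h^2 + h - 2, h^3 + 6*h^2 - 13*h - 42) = h + 2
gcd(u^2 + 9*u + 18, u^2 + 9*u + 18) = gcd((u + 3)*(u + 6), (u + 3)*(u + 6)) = u^2 + 9*u + 18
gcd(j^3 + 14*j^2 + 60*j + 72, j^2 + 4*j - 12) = j + 6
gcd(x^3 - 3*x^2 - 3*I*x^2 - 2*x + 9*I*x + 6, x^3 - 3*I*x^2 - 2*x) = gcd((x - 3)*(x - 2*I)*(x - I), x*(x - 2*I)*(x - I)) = x^2 - 3*I*x - 2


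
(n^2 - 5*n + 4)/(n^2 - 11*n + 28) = (n - 1)/(n - 7)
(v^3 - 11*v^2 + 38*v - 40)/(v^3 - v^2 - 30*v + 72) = (v^2 - 7*v + 10)/(v^2 + 3*v - 18)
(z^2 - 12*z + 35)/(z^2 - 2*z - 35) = (z - 5)/(z + 5)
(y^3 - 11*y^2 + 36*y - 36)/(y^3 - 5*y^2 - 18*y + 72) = (y - 2)/(y + 4)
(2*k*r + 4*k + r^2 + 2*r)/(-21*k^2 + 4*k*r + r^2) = (2*k*r + 4*k + r^2 + 2*r)/(-21*k^2 + 4*k*r + r^2)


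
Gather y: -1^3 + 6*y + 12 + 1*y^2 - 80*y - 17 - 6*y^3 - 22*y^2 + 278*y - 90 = -6*y^3 - 21*y^2 + 204*y - 96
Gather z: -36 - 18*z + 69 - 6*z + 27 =60 - 24*z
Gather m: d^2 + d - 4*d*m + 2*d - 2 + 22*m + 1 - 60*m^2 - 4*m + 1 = d^2 + 3*d - 60*m^2 + m*(18 - 4*d)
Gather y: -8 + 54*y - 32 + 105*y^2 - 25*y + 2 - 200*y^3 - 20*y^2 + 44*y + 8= -200*y^3 + 85*y^2 + 73*y - 30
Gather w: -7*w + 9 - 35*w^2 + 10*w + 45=-35*w^2 + 3*w + 54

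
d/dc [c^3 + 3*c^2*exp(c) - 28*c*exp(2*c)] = 3*c^2*exp(c) + 3*c^2 - 56*c*exp(2*c) + 6*c*exp(c) - 28*exp(2*c)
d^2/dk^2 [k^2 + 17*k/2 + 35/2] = 2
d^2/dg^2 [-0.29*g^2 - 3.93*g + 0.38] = -0.580000000000000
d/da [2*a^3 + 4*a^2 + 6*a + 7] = 6*a^2 + 8*a + 6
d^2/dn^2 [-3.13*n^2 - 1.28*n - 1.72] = -6.26000000000000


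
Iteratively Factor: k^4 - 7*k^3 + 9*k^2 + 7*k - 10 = (k + 1)*(k^3 - 8*k^2 + 17*k - 10) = (k - 2)*(k + 1)*(k^2 - 6*k + 5) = (k - 2)*(k - 1)*(k + 1)*(k - 5)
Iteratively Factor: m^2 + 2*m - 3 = (m + 3)*(m - 1)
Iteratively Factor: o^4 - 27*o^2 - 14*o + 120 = (o + 4)*(o^3 - 4*o^2 - 11*o + 30) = (o + 3)*(o + 4)*(o^2 - 7*o + 10) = (o - 5)*(o + 3)*(o + 4)*(o - 2)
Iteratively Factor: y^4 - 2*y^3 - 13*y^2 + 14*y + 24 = (y + 1)*(y^3 - 3*y^2 - 10*y + 24) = (y - 2)*(y + 1)*(y^2 - y - 12) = (y - 4)*(y - 2)*(y + 1)*(y + 3)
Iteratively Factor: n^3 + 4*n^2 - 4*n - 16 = (n - 2)*(n^2 + 6*n + 8) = (n - 2)*(n + 4)*(n + 2)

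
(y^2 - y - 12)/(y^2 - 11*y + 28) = (y + 3)/(y - 7)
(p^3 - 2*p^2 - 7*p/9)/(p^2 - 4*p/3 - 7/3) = p*(3*p + 1)/(3*(p + 1))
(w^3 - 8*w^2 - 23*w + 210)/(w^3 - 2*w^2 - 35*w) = (w - 6)/w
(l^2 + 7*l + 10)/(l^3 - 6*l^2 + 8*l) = (l^2 + 7*l + 10)/(l*(l^2 - 6*l + 8))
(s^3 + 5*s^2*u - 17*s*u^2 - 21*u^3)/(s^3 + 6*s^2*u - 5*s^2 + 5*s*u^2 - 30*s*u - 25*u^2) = (s^2 + 4*s*u - 21*u^2)/(s^2 + 5*s*u - 5*s - 25*u)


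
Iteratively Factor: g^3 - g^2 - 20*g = (g - 5)*(g^2 + 4*g) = g*(g - 5)*(g + 4)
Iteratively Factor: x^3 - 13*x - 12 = (x - 4)*(x^2 + 4*x + 3) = (x - 4)*(x + 1)*(x + 3)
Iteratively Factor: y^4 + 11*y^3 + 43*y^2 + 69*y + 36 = (y + 4)*(y^3 + 7*y^2 + 15*y + 9) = (y + 1)*(y + 4)*(y^2 + 6*y + 9) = (y + 1)*(y + 3)*(y + 4)*(y + 3)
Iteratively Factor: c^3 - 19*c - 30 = (c + 2)*(c^2 - 2*c - 15) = (c + 2)*(c + 3)*(c - 5)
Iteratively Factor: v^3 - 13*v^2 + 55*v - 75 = (v - 3)*(v^2 - 10*v + 25) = (v - 5)*(v - 3)*(v - 5)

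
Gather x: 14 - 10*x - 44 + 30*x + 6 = 20*x - 24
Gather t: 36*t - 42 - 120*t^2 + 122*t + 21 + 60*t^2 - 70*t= -60*t^2 + 88*t - 21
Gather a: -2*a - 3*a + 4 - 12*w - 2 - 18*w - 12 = -5*a - 30*w - 10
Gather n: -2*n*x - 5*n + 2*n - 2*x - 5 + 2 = n*(-2*x - 3) - 2*x - 3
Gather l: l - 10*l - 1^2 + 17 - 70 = -9*l - 54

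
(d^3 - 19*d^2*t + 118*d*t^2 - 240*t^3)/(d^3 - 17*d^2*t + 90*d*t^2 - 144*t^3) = (-d + 5*t)/(-d + 3*t)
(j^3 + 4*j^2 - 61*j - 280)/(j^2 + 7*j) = j - 3 - 40/j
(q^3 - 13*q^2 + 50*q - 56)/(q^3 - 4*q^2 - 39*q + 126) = (q^2 - 6*q + 8)/(q^2 + 3*q - 18)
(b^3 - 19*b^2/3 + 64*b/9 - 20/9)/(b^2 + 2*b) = (9*b^3 - 57*b^2 + 64*b - 20)/(9*b*(b + 2))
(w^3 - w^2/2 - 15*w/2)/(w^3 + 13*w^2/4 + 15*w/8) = 4*(w - 3)/(4*w + 3)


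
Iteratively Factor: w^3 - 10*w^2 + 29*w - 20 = (w - 4)*(w^2 - 6*w + 5) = (w - 5)*(w - 4)*(w - 1)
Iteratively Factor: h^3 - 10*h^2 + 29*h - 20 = (h - 1)*(h^2 - 9*h + 20) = (h - 5)*(h - 1)*(h - 4)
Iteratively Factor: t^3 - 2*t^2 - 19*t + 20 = (t - 5)*(t^2 + 3*t - 4) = (t - 5)*(t + 4)*(t - 1)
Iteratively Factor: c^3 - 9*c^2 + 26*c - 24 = (c - 4)*(c^2 - 5*c + 6) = (c - 4)*(c - 2)*(c - 3)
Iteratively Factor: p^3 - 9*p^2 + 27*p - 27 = (p - 3)*(p^2 - 6*p + 9) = (p - 3)^2*(p - 3)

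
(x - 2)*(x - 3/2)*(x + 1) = x^3 - 5*x^2/2 - x/2 + 3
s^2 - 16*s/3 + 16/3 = (s - 4)*(s - 4/3)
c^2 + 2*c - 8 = (c - 2)*(c + 4)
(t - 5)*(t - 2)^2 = t^3 - 9*t^2 + 24*t - 20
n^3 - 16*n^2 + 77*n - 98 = (n - 7)^2*(n - 2)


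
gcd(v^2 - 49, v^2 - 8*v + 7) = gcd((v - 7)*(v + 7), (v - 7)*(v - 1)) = v - 7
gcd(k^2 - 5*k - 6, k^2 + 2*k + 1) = k + 1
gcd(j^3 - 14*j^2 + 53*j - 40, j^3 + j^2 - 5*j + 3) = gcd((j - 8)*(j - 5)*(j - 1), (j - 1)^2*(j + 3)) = j - 1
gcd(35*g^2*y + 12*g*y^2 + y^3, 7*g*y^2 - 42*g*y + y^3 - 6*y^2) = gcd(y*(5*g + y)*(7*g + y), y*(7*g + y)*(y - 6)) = 7*g*y + y^2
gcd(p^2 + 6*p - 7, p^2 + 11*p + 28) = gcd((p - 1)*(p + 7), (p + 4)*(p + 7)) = p + 7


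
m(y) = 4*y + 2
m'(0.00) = 4.00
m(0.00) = 2.00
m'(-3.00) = 4.00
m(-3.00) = -10.00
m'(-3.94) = 4.00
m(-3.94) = -13.76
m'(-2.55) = 4.00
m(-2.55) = -8.20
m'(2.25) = 4.00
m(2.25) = 11.00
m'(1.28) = 4.00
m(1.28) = 7.12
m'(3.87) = 4.00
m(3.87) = 17.48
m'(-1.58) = 4.00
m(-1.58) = -4.32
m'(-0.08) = 4.00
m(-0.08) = 1.68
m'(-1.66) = 4.00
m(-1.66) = -4.64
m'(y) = 4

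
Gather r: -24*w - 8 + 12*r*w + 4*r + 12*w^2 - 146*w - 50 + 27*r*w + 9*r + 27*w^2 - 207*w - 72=r*(39*w + 13) + 39*w^2 - 377*w - 130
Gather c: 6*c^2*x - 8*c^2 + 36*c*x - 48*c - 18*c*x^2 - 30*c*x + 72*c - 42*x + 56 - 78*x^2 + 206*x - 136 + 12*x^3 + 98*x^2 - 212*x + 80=c^2*(6*x - 8) + c*(-18*x^2 + 6*x + 24) + 12*x^3 + 20*x^2 - 48*x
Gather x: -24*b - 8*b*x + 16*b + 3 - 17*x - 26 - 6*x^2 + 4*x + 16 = -8*b - 6*x^2 + x*(-8*b - 13) - 7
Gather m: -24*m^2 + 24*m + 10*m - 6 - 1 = -24*m^2 + 34*m - 7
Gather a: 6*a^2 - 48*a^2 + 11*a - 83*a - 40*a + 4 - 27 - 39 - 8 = -42*a^2 - 112*a - 70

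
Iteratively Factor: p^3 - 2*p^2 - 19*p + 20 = (p - 1)*(p^2 - p - 20) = (p - 1)*(p + 4)*(p - 5)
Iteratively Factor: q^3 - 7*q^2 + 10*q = (q - 5)*(q^2 - 2*q) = q*(q - 5)*(q - 2)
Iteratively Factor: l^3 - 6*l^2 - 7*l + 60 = (l - 4)*(l^2 - 2*l - 15) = (l - 4)*(l + 3)*(l - 5)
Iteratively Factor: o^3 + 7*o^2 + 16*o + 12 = (o + 2)*(o^2 + 5*o + 6) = (o + 2)*(o + 3)*(o + 2)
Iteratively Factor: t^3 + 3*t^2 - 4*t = (t)*(t^2 + 3*t - 4) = t*(t + 4)*(t - 1)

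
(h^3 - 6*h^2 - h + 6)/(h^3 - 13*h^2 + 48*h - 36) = (h + 1)/(h - 6)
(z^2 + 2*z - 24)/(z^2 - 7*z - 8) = (-z^2 - 2*z + 24)/(-z^2 + 7*z + 8)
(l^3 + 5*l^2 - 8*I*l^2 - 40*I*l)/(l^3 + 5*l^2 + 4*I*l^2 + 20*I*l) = (l - 8*I)/(l + 4*I)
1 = 1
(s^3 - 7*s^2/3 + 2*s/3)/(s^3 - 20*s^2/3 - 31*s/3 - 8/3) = s*(-3*s^2 + 7*s - 2)/(-3*s^3 + 20*s^2 + 31*s + 8)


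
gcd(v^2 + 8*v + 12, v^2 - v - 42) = v + 6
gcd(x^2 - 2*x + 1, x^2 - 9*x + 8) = x - 1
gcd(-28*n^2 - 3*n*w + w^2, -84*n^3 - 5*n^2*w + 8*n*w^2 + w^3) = 4*n + w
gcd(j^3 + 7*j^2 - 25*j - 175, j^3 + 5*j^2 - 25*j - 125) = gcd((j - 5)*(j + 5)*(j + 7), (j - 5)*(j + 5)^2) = j^2 - 25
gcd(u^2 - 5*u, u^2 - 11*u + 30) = u - 5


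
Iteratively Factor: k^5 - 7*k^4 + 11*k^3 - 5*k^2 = (k - 1)*(k^4 - 6*k^3 + 5*k^2) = (k - 5)*(k - 1)*(k^3 - k^2) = (k - 5)*(k - 1)^2*(k^2) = k*(k - 5)*(k - 1)^2*(k)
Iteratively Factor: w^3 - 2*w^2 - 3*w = (w)*(w^2 - 2*w - 3) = w*(w + 1)*(w - 3)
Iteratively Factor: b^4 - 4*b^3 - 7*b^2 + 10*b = (b)*(b^3 - 4*b^2 - 7*b + 10) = b*(b + 2)*(b^2 - 6*b + 5) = b*(b - 5)*(b + 2)*(b - 1)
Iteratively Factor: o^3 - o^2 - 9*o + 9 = (o - 1)*(o^2 - 9) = (o - 1)*(o + 3)*(o - 3)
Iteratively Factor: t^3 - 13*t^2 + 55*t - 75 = (t - 5)*(t^2 - 8*t + 15) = (t - 5)*(t - 3)*(t - 5)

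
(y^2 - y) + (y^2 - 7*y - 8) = 2*y^2 - 8*y - 8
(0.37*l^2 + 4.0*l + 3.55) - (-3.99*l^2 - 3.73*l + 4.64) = 4.36*l^2 + 7.73*l - 1.09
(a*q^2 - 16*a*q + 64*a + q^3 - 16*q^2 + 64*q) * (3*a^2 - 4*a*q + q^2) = 3*a^3*q^2 - 48*a^3*q + 192*a^3 - a^2*q^3 + 16*a^2*q^2 - 64*a^2*q - 3*a*q^4 + 48*a*q^3 - 192*a*q^2 + q^5 - 16*q^4 + 64*q^3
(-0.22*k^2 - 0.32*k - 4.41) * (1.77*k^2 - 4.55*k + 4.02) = -0.3894*k^4 + 0.4346*k^3 - 7.2341*k^2 + 18.7791*k - 17.7282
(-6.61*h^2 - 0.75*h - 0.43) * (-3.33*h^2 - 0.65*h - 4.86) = 22.0113*h^4 + 6.794*h^3 + 34.044*h^2 + 3.9245*h + 2.0898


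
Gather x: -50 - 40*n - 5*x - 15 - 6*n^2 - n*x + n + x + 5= -6*n^2 - 39*n + x*(-n - 4) - 60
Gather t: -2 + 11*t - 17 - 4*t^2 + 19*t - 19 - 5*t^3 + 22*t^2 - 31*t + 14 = -5*t^3 + 18*t^2 - t - 24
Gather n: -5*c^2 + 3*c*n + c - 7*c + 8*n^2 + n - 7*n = -5*c^2 - 6*c + 8*n^2 + n*(3*c - 6)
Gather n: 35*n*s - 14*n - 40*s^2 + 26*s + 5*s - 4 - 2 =n*(35*s - 14) - 40*s^2 + 31*s - 6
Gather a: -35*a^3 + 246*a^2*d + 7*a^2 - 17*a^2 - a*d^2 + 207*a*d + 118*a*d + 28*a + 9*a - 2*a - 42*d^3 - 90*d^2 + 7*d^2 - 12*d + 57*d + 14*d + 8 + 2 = -35*a^3 + a^2*(246*d - 10) + a*(-d^2 + 325*d + 35) - 42*d^3 - 83*d^2 + 59*d + 10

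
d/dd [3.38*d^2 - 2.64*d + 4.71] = 6.76*d - 2.64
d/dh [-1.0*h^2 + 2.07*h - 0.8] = 2.07 - 2.0*h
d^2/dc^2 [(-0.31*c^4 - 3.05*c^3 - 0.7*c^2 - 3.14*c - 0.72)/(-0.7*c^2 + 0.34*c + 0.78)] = (0.303799999999999*c^6 - 0.442679999999998*c^5 - 0.800543999999999*c^4 + 8.761552*c^3 + 11.526408*c^2 + 20.3922*c + 0.139008)/(0.343*c^6 - 0.4998*c^5 - 0.90384*c^4 + 1.074536*c^3 + 1.007136*c^2 - 0.620568*c - 0.474552)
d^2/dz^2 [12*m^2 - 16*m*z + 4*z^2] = 8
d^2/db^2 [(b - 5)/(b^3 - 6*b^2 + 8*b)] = 2*(3*b^5 - 48*b^4 + 268*b^3 - 660*b^2 + 720*b - 320)/(b^3*(b^6 - 18*b^5 + 132*b^4 - 504*b^3 + 1056*b^2 - 1152*b + 512))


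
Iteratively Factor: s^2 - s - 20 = (s - 5)*(s + 4)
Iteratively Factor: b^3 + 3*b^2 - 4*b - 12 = (b + 3)*(b^2 - 4) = (b + 2)*(b + 3)*(b - 2)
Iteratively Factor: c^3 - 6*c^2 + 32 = (c + 2)*(c^2 - 8*c + 16) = (c - 4)*(c + 2)*(c - 4)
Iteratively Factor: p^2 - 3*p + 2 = (p - 2)*(p - 1)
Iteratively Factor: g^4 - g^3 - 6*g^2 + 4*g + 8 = (g + 1)*(g^3 - 2*g^2 - 4*g + 8) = (g - 2)*(g + 1)*(g^2 - 4) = (g - 2)*(g + 1)*(g + 2)*(g - 2)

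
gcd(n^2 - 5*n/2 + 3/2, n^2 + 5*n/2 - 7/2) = n - 1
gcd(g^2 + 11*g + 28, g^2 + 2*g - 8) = g + 4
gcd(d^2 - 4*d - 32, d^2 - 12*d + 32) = d - 8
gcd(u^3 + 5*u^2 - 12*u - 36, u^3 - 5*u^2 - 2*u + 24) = u^2 - u - 6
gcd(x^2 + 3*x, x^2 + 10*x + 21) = x + 3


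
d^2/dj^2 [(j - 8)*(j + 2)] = 2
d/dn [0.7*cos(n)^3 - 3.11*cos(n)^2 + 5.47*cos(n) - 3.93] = (-2.1*cos(n)^2 + 6.22*cos(n) - 5.47)*sin(n)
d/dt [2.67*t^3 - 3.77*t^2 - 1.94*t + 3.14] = 8.01*t^2 - 7.54*t - 1.94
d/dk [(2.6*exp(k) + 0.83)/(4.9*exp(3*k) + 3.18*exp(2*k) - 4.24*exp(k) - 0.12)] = (-25.48*exp(3*k) - 20.469*exp(2*k) - 5.2788*exp(k) + 3.2072)*exp(k)/(24.01*exp(6*k) + 31.164*exp(5*k) - 31.4396*exp(4*k) - 28.1424*exp(3*k) + 17.2144*exp(2*k) + 1.0176*exp(k) + 0.0144)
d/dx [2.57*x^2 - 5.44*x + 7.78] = 5.14*x - 5.44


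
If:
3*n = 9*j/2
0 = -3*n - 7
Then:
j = -14/9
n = -7/3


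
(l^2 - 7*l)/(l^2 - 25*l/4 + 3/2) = 4*l*(l - 7)/(4*l^2 - 25*l + 6)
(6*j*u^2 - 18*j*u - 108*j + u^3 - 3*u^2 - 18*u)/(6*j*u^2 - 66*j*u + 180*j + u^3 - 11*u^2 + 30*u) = (u + 3)/(u - 5)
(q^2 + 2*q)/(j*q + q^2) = (q + 2)/(j + q)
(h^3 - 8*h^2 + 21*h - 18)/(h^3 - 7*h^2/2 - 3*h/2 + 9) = 2*(h - 3)/(2*h + 3)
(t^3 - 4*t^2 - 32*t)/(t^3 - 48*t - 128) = t/(t + 4)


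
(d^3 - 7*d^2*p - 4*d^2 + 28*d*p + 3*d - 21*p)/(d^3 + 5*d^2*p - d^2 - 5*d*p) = (d^2 - 7*d*p - 3*d + 21*p)/(d*(d + 5*p))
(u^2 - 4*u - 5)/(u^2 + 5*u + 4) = (u - 5)/(u + 4)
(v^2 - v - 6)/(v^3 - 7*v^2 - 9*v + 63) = (v + 2)/(v^2 - 4*v - 21)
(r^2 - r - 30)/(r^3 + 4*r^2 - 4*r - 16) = (r^2 - r - 30)/(r^3 + 4*r^2 - 4*r - 16)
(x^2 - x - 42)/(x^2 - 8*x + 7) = (x + 6)/(x - 1)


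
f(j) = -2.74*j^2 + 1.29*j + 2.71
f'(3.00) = -15.15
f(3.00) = -18.08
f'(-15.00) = 83.49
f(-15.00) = -633.14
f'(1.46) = -6.71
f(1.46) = -1.25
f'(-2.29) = 13.84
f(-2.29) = -14.61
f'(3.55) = -18.16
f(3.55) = -27.24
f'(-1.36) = 8.74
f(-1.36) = -4.11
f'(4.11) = -21.23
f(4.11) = -38.27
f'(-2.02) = 12.36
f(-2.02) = -11.08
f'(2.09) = -10.16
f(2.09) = -6.56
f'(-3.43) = 20.09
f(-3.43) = -33.95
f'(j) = 1.29 - 5.48*j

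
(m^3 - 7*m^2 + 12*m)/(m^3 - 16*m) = (m - 3)/(m + 4)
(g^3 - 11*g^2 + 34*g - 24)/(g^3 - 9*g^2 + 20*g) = (g^2 - 7*g + 6)/(g*(g - 5))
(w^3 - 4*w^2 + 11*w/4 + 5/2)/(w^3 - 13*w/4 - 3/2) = (2*w - 5)/(2*w + 3)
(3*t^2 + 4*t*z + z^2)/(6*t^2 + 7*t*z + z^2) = (3*t + z)/(6*t + z)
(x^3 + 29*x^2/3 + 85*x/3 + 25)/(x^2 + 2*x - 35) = (3*x^3 + 29*x^2 + 85*x + 75)/(3*(x^2 + 2*x - 35))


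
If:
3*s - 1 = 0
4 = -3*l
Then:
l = -4/3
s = 1/3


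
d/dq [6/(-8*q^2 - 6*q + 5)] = 12*(8*q + 3)/(8*q^2 + 6*q - 5)^2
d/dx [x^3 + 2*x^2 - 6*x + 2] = 3*x^2 + 4*x - 6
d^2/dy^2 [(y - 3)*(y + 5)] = 2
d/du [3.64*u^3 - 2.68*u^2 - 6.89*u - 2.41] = 10.92*u^2 - 5.36*u - 6.89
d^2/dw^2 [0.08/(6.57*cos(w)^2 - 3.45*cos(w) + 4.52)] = (-13.812768*(1 - cos(w)^2)^2 + 5.43996*cos(w)^3 + 1.64426399999999*cos(w)^2 - 12.12744*cos(w) + 10.965744)/(6.57*cos(w)^2 - 3.45*cos(w) + 4.52)^3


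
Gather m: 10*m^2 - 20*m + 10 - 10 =10*m^2 - 20*m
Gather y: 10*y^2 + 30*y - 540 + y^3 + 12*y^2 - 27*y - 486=y^3 + 22*y^2 + 3*y - 1026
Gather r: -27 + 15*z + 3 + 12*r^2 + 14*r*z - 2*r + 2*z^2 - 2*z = 12*r^2 + r*(14*z - 2) + 2*z^2 + 13*z - 24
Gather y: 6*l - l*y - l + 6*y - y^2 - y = 5*l - y^2 + y*(5 - l)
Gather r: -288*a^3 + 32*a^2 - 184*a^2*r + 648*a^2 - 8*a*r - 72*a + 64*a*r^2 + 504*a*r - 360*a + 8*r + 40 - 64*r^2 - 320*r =-288*a^3 + 680*a^2 - 432*a + r^2*(64*a - 64) + r*(-184*a^2 + 496*a - 312) + 40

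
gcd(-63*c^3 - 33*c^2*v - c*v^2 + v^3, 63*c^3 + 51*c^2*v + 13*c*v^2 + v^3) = 9*c^2 + 6*c*v + v^2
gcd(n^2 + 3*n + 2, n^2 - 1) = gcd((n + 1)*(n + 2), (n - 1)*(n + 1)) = n + 1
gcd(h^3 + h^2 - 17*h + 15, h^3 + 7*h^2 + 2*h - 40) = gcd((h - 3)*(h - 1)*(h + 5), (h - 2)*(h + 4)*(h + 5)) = h + 5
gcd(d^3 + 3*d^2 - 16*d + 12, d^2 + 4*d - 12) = d^2 + 4*d - 12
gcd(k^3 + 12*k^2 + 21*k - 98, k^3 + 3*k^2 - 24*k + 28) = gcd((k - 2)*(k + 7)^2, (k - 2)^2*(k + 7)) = k^2 + 5*k - 14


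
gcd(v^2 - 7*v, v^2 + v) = v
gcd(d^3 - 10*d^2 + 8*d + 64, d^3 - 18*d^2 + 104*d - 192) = d^2 - 12*d + 32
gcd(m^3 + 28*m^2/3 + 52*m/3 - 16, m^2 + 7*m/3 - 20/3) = m + 4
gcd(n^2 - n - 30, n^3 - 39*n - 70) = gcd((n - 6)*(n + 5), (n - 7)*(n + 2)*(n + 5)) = n + 5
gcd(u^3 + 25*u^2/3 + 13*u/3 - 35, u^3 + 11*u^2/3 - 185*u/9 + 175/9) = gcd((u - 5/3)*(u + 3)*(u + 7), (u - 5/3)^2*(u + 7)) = u^2 + 16*u/3 - 35/3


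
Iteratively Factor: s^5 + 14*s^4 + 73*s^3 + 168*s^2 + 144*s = (s + 4)*(s^4 + 10*s^3 + 33*s^2 + 36*s) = (s + 3)*(s + 4)*(s^3 + 7*s^2 + 12*s) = (s + 3)*(s + 4)^2*(s^2 + 3*s) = s*(s + 3)*(s + 4)^2*(s + 3)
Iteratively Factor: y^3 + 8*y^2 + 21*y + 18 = (y + 3)*(y^2 + 5*y + 6) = (y + 2)*(y + 3)*(y + 3)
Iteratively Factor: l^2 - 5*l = (l)*(l - 5)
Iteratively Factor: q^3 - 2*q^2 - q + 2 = (q + 1)*(q^2 - 3*q + 2) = (q - 2)*(q + 1)*(q - 1)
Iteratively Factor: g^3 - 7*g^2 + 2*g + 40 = (g - 5)*(g^2 - 2*g - 8) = (g - 5)*(g - 4)*(g + 2)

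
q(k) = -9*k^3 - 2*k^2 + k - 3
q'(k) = -27*k^2 - 4*k + 1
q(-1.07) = 4.67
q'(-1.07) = -25.63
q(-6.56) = 2445.08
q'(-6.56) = -1134.67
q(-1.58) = 25.93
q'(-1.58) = -60.08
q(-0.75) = -1.08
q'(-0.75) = -11.19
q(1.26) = -22.92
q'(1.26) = -46.91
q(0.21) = -2.96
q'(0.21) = -1.03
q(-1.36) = 14.58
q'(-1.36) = -43.50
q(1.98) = -78.72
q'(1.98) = -112.77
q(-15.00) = 29907.00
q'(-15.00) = -6014.00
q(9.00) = -6717.00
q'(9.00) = -2222.00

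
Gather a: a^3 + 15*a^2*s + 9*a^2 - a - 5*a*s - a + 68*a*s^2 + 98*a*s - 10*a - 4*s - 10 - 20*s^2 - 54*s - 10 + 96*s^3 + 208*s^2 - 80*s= a^3 + a^2*(15*s + 9) + a*(68*s^2 + 93*s - 12) + 96*s^3 + 188*s^2 - 138*s - 20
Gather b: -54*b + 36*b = -18*b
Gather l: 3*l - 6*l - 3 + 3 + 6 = 6 - 3*l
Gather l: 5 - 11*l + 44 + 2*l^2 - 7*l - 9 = 2*l^2 - 18*l + 40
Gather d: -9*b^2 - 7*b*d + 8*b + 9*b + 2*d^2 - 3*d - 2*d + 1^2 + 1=-9*b^2 + 17*b + 2*d^2 + d*(-7*b - 5) + 2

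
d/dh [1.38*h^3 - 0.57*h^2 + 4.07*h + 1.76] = 4.14*h^2 - 1.14*h + 4.07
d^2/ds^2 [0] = 0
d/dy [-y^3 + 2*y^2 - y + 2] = -3*y^2 + 4*y - 1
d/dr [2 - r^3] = -3*r^2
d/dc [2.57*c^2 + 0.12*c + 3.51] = 5.14*c + 0.12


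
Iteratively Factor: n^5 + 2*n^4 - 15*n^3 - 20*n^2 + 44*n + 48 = (n + 4)*(n^4 - 2*n^3 - 7*n^2 + 8*n + 12) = (n + 1)*(n + 4)*(n^3 - 3*n^2 - 4*n + 12) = (n - 2)*(n + 1)*(n + 4)*(n^2 - n - 6) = (n - 3)*(n - 2)*(n + 1)*(n + 4)*(n + 2)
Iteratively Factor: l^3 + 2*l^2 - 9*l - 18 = (l + 3)*(l^2 - l - 6) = (l - 3)*(l + 3)*(l + 2)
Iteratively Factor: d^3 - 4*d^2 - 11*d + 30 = (d + 3)*(d^2 - 7*d + 10) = (d - 5)*(d + 3)*(d - 2)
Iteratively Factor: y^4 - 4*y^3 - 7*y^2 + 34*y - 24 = (y - 1)*(y^3 - 3*y^2 - 10*y + 24) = (y - 2)*(y - 1)*(y^2 - y - 12) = (y - 4)*(y - 2)*(y - 1)*(y + 3)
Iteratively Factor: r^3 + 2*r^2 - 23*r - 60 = (r + 3)*(r^2 - r - 20) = (r - 5)*(r + 3)*(r + 4)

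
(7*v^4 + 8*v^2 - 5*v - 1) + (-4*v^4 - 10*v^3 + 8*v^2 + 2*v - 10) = 3*v^4 - 10*v^3 + 16*v^2 - 3*v - 11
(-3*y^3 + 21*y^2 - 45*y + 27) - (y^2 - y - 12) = -3*y^3 + 20*y^2 - 44*y + 39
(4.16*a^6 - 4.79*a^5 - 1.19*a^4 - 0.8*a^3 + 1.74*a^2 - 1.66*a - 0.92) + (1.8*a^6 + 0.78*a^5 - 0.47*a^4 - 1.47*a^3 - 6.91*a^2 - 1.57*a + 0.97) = 5.96*a^6 - 4.01*a^5 - 1.66*a^4 - 2.27*a^3 - 5.17*a^2 - 3.23*a + 0.0499999999999999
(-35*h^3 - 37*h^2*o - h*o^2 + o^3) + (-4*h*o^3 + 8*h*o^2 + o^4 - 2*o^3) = -35*h^3 - 37*h^2*o - 4*h*o^3 + 7*h*o^2 + o^4 - o^3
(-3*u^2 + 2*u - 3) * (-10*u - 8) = 30*u^3 + 4*u^2 + 14*u + 24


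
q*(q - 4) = q^2 - 4*q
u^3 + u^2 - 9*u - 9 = (u - 3)*(u + 1)*(u + 3)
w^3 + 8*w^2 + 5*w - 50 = (w - 2)*(w + 5)^2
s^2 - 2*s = s*(s - 2)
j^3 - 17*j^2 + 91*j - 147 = (j - 7)^2*(j - 3)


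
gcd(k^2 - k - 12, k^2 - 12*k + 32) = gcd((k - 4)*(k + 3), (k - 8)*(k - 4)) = k - 4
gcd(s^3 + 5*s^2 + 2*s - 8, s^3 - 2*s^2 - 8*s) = s + 2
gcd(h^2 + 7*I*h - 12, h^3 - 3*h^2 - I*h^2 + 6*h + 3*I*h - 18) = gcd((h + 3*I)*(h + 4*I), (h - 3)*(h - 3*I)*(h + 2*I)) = 1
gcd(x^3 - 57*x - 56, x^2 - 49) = x + 7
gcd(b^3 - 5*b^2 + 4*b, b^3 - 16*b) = b^2 - 4*b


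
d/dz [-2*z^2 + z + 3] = 1 - 4*z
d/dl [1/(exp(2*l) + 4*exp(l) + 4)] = 2*(-exp(l) - 2)*exp(l)/(exp(2*l) + 4*exp(l) + 4)^2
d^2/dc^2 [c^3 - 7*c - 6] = 6*c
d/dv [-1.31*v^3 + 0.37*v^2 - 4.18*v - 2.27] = -3.93*v^2 + 0.74*v - 4.18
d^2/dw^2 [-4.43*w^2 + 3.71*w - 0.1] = -8.86000000000000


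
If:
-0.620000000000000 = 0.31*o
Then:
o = -2.00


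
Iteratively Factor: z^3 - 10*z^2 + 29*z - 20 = (z - 4)*(z^2 - 6*z + 5) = (z - 5)*(z - 4)*(z - 1)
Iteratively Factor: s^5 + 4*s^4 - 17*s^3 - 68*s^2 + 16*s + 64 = (s - 4)*(s^4 + 8*s^3 + 15*s^2 - 8*s - 16) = (s - 4)*(s + 4)*(s^3 + 4*s^2 - s - 4) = (s - 4)*(s + 1)*(s + 4)*(s^2 + 3*s - 4) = (s - 4)*(s + 1)*(s + 4)^2*(s - 1)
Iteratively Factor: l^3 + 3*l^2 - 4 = (l + 2)*(l^2 + l - 2) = (l - 1)*(l + 2)*(l + 2)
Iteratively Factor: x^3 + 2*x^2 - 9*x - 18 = (x + 3)*(x^2 - x - 6) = (x + 2)*(x + 3)*(x - 3)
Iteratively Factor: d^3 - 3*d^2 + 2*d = (d)*(d^2 - 3*d + 2) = d*(d - 2)*(d - 1)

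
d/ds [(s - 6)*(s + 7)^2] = (s + 7)*(3*s - 5)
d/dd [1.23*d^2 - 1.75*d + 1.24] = 2.46*d - 1.75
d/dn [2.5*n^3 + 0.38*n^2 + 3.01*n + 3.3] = 7.5*n^2 + 0.76*n + 3.01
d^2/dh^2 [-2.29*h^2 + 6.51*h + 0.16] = -4.58000000000000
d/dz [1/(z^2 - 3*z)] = (3 - 2*z)/(z^2*(z - 3)^2)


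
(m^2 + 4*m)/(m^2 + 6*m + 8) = m/(m + 2)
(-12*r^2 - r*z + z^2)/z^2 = -12*r^2/z^2 - r/z + 1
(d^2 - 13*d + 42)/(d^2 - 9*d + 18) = (d - 7)/(d - 3)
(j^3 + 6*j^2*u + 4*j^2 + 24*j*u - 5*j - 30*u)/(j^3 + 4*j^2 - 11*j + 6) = (j^2 + 6*j*u + 5*j + 30*u)/(j^2 + 5*j - 6)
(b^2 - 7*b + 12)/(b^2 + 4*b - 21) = (b - 4)/(b + 7)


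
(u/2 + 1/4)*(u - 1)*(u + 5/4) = u^3/2 + 3*u^2/8 - 9*u/16 - 5/16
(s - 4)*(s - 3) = s^2 - 7*s + 12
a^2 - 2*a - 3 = (a - 3)*(a + 1)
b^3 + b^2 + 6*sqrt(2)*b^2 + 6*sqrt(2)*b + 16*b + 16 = (b + 1)*(b + 2*sqrt(2))*(b + 4*sqrt(2))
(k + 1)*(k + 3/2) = k^2 + 5*k/2 + 3/2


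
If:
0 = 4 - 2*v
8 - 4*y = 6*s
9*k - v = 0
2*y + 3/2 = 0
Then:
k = 2/9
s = 11/6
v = 2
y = -3/4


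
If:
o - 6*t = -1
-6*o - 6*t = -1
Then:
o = 0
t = 1/6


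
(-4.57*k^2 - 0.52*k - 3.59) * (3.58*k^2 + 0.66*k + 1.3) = -16.3606*k^4 - 4.8778*k^3 - 19.1364*k^2 - 3.0454*k - 4.667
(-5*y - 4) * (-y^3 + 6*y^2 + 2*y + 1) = 5*y^4 - 26*y^3 - 34*y^2 - 13*y - 4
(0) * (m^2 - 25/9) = 0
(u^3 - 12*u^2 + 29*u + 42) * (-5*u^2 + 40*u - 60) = -5*u^5 + 100*u^4 - 685*u^3 + 1670*u^2 - 60*u - 2520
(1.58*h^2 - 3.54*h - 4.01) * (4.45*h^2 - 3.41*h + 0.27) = 7.031*h^4 - 21.1408*h^3 - 5.3465*h^2 + 12.7183*h - 1.0827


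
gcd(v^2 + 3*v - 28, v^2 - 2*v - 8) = v - 4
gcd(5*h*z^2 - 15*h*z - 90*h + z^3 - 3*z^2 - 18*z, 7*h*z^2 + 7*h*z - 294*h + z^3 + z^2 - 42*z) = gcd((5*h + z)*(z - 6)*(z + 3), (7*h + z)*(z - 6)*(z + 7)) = z - 6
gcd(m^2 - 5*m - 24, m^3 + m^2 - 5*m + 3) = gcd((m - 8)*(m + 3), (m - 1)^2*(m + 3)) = m + 3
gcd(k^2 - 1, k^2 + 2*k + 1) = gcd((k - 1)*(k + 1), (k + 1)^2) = k + 1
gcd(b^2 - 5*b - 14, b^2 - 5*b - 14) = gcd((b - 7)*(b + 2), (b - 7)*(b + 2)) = b^2 - 5*b - 14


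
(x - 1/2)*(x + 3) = x^2 + 5*x/2 - 3/2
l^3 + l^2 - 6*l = l*(l - 2)*(l + 3)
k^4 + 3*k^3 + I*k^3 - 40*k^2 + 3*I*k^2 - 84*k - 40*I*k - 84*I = (k - 6)*(k + 2)*(k + 7)*(k + I)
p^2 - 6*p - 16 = (p - 8)*(p + 2)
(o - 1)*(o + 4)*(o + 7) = o^3 + 10*o^2 + 17*o - 28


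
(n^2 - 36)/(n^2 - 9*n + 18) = (n + 6)/(n - 3)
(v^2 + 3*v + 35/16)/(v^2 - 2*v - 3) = (v^2 + 3*v + 35/16)/(v^2 - 2*v - 3)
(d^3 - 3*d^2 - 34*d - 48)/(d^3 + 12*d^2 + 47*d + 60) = (d^2 - 6*d - 16)/(d^2 + 9*d + 20)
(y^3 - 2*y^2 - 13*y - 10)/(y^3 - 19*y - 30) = (y + 1)/(y + 3)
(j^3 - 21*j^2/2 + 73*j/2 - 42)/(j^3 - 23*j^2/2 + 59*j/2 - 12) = (2*j^2 - 15*j + 28)/(2*j^2 - 17*j + 8)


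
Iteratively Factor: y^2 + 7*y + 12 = (y + 3)*(y + 4)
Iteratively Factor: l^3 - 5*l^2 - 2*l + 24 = (l + 2)*(l^2 - 7*l + 12) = (l - 3)*(l + 2)*(l - 4)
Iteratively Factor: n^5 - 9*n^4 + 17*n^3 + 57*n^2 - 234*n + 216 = (n - 4)*(n^4 - 5*n^3 - 3*n^2 + 45*n - 54) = (n - 4)*(n - 3)*(n^3 - 2*n^2 - 9*n + 18) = (n - 4)*(n - 3)*(n - 2)*(n^2 - 9) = (n - 4)*(n - 3)^2*(n - 2)*(n + 3)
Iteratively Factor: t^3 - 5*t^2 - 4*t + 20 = (t + 2)*(t^2 - 7*t + 10) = (t - 2)*(t + 2)*(t - 5)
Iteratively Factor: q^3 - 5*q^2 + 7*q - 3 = (q - 1)*(q^2 - 4*q + 3) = (q - 3)*(q - 1)*(q - 1)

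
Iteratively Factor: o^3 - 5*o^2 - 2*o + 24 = (o - 3)*(o^2 - 2*o - 8) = (o - 4)*(o - 3)*(o + 2)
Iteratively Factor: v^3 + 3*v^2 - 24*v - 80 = (v + 4)*(v^2 - v - 20) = (v - 5)*(v + 4)*(v + 4)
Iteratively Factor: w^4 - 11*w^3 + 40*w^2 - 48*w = (w)*(w^3 - 11*w^2 + 40*w - 48) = w*(w - 3)*(w^2 - 8*w + 16) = w*(w - 4)*(w - 3)*(w - 4)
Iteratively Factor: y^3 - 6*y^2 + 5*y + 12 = (y - 3)*(y^2 - 3*y - 4) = (y - 4)*(y - 3)*(y + 1)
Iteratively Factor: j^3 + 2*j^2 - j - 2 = (j + 2)*(j^2 - 1) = (j + 1)*(j + 2)*(j - 1)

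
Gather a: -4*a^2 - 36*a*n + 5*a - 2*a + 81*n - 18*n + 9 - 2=-4*a^2 + a*(3 - 36*n) + 63*n + 7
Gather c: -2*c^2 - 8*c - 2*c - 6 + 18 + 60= -2*c^2 - 10*c + 72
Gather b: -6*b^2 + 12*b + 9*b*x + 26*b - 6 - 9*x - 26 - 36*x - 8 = -6*b^2 + b*(9*x + 38) - 45*x - 40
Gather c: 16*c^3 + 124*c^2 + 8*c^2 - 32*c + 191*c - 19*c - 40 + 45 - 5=16*c^3 + 132*c^2 + 140*c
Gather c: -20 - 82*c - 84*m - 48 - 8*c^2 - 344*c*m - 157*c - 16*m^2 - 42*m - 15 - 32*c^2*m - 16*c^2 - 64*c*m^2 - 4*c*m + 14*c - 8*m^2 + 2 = c^2*(-32*m - 24) + c*(-64*m^2 - 348*m - 225) - 24*m^2 - 126*m - 81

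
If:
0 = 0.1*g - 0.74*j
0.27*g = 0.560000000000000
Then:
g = 2.07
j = 0.28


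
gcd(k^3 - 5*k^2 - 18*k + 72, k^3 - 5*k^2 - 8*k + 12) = k - 6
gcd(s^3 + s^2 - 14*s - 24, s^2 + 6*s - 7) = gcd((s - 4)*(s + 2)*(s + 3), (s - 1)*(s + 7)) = 1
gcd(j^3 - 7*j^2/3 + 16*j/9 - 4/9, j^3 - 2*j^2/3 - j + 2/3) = j^2 - 5*j/3 + 2/3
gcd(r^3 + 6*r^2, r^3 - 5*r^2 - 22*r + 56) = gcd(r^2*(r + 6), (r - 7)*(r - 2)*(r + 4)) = 1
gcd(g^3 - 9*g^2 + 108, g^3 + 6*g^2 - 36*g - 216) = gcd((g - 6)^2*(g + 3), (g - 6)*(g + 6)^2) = g - 6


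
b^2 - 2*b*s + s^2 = (b - s)^2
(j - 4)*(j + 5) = j^2 + j - 20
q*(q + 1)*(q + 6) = q^3 + 7*q^2 + 6*q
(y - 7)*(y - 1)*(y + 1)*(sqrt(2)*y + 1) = sqrt(2)*y^4 - 7*sqrt(2)*y^3 + y^3 - 7*y^2 - sqrt(2)*y^2 - y + 7*sqrt(2)*y + 7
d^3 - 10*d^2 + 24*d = d*(d - 6)*(d - 4)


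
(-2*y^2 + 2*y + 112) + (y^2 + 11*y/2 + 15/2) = -y^2 + 15*y/2 + 239/2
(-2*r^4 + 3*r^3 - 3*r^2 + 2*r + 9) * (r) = -2*r^5 + 3*r^4 - 3*r^3 + 2*r^2 + 9*r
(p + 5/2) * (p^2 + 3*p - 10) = p^3 + 11*p^2/2 - 5*p/2 - 25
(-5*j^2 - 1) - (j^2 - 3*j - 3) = -6*j^2 + 3*j + 2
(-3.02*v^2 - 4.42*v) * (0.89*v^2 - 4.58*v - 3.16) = -2.6878*v^4 + 9.8978*v^3 + 29.7868*v^2 + 13.9672*v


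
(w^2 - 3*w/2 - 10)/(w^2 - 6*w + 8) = (w + 5/2)/(w - 2)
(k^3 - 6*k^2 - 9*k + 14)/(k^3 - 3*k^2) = (k^3 - 6*k^2 - 9*k + 14)/(k^2*(k - 3))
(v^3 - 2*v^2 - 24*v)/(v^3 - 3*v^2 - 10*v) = (-v^2 + 2*v + 24)/(-v^2 + 3*v + 10)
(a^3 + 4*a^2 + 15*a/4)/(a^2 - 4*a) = (a^2 + 4*a + 15/4)/(a - 4)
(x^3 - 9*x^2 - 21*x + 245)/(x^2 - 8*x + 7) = (x^2 - 2*x - 35)/(x - 1)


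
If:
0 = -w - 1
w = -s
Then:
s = 1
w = -1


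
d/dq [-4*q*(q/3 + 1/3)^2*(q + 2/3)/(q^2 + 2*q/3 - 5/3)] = 8*(-9*q^5 - 21*q^4 + 14*q^3 + 56*q^2 + 35*q + 5)/(9*(9*q^4 + 12*q^3 - 26*q^2 - 20*q + 25))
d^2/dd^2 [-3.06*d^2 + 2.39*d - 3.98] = -6.12000000000000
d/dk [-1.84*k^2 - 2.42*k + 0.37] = -3.68*k - 2.42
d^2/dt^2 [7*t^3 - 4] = 42*t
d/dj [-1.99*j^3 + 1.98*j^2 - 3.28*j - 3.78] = -5.97*j^2 + 3.96*j - 3.28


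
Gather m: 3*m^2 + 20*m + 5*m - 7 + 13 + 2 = 3*m^2 + 25*m + 8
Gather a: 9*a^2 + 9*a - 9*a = 9*a^2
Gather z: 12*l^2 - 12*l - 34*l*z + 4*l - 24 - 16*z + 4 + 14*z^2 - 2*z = 12*l^2 - 8*l + 14*z^2 + z*(-34*l - 18) - 20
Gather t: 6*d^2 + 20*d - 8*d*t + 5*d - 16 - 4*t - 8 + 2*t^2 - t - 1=6*d^2 + 25*d + 2*t^2 + t*(-8*d - 5) - 25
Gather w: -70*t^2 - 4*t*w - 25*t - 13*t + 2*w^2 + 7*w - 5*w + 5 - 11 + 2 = -70*t^2 - 38*t + 2*w^2 + w*(2 - 4*t) - 4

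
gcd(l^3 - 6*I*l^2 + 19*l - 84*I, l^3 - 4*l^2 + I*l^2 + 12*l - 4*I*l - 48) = l^2 + I*l + 12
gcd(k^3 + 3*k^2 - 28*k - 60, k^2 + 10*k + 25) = 1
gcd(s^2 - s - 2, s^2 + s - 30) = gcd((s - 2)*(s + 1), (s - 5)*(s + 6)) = 1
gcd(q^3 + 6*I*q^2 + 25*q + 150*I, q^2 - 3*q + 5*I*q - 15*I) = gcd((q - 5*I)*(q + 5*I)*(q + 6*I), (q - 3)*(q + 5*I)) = q + 5*I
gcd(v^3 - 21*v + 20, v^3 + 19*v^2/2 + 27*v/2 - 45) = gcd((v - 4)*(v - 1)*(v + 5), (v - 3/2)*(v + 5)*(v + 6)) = v + 5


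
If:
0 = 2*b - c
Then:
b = c/2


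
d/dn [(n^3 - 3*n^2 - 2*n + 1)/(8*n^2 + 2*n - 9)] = (8*n^4 + 4*n^3 - 17*n^2 + 38*n + 16)/(64*n^4 + 32*n^3 - 140*n^2 - 36*n + 81)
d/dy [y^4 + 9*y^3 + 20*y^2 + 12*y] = 4*y^3 + 27*y^2 + 40*y + 12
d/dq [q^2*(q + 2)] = q*(3*q + 4)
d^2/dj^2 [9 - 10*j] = 0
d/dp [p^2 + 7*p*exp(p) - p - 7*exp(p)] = 7*p*exp(p) + 2*p - 1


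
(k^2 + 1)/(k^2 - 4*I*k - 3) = (k + I)/(k - 3*I)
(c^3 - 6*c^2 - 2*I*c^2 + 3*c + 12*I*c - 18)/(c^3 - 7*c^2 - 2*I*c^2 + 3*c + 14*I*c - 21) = (c - 6)/(c - 7)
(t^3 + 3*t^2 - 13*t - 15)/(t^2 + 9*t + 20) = (t^2 - 2*t - 3)/(t + 4)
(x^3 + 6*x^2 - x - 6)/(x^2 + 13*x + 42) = (x^2 - 1)/(x + 7)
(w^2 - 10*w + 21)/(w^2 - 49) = (w - 3)/(w + 7)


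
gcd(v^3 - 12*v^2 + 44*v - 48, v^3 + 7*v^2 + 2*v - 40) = v - 2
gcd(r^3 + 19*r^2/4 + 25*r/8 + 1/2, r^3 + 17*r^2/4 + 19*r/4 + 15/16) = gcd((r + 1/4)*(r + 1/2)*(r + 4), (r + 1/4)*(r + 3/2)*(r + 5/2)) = r + 1/4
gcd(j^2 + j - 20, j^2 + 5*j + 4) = 1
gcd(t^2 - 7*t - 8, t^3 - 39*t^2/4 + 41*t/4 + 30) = t - 8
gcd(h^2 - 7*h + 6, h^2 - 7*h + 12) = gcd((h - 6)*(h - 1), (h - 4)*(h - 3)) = 1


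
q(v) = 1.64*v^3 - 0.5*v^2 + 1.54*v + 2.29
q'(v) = 4.92*v^2 - 1.0*v + 1.54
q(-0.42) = 1.43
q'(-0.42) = 2.83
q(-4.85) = -204.04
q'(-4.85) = 122.12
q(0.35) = 2.84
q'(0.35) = 1.79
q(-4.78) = -195.61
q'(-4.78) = 118.73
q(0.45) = 3.03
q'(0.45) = 2.09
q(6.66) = 474.84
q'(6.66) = 213.11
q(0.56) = 3.28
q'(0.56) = 2.52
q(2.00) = 16.49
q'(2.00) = 19.22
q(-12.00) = -2922.11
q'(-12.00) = 722.02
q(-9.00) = -1247.63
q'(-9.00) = 409.06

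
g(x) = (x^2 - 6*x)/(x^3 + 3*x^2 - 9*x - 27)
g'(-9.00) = -0.07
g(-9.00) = -0.31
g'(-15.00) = -0.01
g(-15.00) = -0.12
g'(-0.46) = 0.38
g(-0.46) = -0.13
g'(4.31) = 0.15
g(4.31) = -0.10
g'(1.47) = 0.15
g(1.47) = 0.22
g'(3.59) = 0.72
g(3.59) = -0.34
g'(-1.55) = 2.37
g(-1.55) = -1.22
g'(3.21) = 5.67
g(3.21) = -1.11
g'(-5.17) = -1.14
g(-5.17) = -1.50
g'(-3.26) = -530.55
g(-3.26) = -71.34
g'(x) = (2*x - 6)/(x^3 + 3*x^2 - 9*x - 27) + (x^2 - 6*x)*(-3*x^2 - 6*x + 9)/(x^3 + 3*x^2 - 9*x - 27)^2 = (-x^3 + 15*x^2 - 36*x + 54)/(x^5 + 3*x^4 - 18*x^3 - 54*x^2 + 81*x + 243)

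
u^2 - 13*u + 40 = (u - 8)*(u - 5)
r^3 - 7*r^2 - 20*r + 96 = (r - 8)*(r - 3)*(r + 4)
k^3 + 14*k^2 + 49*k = k*(k + 7)^2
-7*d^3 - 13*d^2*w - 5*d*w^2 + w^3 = (-7*d + w)*(d + w)^2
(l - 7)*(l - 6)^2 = l^3 - 19*l^2 + 120*l - 252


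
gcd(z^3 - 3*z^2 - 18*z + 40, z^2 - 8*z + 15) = z - 5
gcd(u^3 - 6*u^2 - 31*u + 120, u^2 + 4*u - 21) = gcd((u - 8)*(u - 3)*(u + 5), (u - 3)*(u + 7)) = u - 3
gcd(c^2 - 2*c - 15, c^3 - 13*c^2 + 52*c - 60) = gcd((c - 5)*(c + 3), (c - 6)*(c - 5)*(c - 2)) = c - 5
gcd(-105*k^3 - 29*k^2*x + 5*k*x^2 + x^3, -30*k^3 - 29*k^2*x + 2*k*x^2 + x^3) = -5*k + x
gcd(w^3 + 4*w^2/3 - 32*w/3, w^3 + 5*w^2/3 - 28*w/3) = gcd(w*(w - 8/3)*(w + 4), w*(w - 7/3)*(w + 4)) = w^2 + 4*w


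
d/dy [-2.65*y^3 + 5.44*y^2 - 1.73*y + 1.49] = -7.95*y^2 + 10.88*y - 1.73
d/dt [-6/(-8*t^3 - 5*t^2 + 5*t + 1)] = 6*(-24*t^2 - 10*t + 5)/(8*t^3 + 5*t^2 - 5*t - 1)^2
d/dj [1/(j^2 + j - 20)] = (-2*j - 1)/(j^2 + j - 20)^2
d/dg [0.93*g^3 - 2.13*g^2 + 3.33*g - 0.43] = 2.79*g^2 - 4.26*g + 3.33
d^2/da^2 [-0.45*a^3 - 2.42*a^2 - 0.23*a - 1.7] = -2.7*a - 4.84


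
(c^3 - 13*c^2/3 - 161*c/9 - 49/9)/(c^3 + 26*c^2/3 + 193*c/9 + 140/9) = (3*c^2 - 20*c - 7)/(3*c^2 + 19*c + 20)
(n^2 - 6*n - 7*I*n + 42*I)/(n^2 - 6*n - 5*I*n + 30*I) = (n - 7*I)/(n - 5*I)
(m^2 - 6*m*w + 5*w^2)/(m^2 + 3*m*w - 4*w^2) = (m - 5*w)/(m + 4*w)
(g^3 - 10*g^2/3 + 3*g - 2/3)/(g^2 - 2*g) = g - 4/3 + 1/(3*g)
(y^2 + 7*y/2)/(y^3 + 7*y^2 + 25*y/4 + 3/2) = 2*y*(2*y + 7)/(4*y^3 + 28*y^2 + 25*y + 6)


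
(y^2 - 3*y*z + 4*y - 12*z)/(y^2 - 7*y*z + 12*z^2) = (y + 4)/(y - 4*z)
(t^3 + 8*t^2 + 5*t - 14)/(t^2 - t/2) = 2*(t^3 + 8*t^2 + 5*t - 14)/(t*(2*t - 1))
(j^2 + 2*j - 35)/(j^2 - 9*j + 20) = (j + 7)/(j - 4)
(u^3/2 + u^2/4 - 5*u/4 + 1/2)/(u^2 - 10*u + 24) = (2*u^3 + u^2 - 5*u + 2)/(4*(u^2 - 10*u + 24))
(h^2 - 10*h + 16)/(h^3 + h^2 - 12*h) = (h^2 - 10*h + 16)/(h*(h^2 + h - 12))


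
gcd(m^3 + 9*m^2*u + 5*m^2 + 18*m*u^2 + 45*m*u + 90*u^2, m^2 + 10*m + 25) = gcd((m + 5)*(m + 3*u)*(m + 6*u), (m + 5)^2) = m + 5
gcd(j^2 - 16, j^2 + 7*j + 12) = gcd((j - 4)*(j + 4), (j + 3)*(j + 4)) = j + 4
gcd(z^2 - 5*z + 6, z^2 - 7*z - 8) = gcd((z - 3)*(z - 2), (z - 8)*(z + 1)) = 1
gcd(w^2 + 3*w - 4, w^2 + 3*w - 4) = w^2 + 3*w - 4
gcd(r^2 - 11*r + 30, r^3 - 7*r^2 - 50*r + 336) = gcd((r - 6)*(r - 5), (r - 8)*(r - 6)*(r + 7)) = r - 6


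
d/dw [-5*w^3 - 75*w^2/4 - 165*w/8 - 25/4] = -15*w^2 - 75*w/2 - 165/8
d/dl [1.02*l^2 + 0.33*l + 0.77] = 2.04*l + 0.33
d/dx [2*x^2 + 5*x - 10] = 4*x + 5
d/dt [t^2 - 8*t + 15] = 2*t - 8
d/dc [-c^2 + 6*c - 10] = 6 - 2*c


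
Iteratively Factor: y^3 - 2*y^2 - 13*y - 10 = (y + 2)*(y^2 - 4*y - 5) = (y - 5)*(y + 2)*(y + 1)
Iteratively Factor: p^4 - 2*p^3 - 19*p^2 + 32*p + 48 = (p - 3)*(p^3 + p^2 - 16*p - 16) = (p - 4)*(p - 3)*(p^2 + 5*p + 4) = (p - 4)*(p - 3)*(p + 1)*(p + 4)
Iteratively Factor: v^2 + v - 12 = (v + 4)*(v - 3)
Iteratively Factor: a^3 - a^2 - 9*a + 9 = (a - 3)*(a^2 + 2*a - 3) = (a - 3)*(a - 1)*(a + 3)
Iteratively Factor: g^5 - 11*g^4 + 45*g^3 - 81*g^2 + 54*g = (g - 3)*(g^4 - 8*g^3 + 21*g^2 - 18*g) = (g - 3)^2*(g^3 - 5*g^2 + 6*g) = (g - 3)^3*(g^2 - 2*g) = g*(g - 3)^3*(g - 2)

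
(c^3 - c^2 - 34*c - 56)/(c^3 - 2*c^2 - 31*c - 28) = (c + 2)/(c + 1)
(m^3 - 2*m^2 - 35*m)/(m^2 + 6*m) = (m^2 - 2*m - 35)/(m + 6)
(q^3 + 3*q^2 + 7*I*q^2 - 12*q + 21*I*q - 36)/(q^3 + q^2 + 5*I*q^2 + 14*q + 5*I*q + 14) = (q^3 + q^2*(3 + 7*I) + q*(-12 + 21*I) - 36)/(q^3 + q^2*(1 + 5*I) + q*(14 + 5*I) + 14)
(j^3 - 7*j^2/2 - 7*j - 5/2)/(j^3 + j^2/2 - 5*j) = (2*j^3 - 7*j^2 - 14*j - 5)/(j*(2*j^2 + j - 10))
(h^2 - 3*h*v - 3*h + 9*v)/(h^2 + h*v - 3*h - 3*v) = (h - 3*v)/(h + v)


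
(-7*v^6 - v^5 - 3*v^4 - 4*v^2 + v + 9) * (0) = 0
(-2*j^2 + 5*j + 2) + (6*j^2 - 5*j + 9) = 4*j^2 + 11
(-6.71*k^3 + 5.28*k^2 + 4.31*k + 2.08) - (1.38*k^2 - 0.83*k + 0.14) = -6.71*k^3 + 3.9*k^2 + 5.14*k + 1.94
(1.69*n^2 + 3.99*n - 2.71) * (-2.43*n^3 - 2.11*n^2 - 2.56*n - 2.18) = -4.1067*n^5 - 13.2616*n^4 - 6.16*n^3 - 8.1805*n^2 - 1.7606*n + 5.9078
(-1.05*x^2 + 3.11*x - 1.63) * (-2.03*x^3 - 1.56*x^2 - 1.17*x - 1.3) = 2.1315*x^5 - 4.6753*x^4 - 0.314200000000001*x^3 + 0.2691*x^2 - 2.1359*x + 2.119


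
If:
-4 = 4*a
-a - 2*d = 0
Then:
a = -1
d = 1/2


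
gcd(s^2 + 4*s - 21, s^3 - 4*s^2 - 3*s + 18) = s - 3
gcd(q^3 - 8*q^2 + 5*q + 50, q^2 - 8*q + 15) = q - 5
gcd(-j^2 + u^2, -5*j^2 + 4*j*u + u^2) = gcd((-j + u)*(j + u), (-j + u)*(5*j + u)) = -j + u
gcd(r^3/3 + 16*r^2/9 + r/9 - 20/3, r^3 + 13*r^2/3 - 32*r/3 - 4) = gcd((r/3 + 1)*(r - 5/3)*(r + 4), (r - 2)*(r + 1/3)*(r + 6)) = 1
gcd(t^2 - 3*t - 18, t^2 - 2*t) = 1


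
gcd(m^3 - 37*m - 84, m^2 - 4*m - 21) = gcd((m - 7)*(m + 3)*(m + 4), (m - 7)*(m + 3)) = m^2 - 4*m - 21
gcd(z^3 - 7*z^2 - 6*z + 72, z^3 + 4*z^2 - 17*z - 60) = z^2 - z - 12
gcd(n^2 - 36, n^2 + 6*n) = n + 6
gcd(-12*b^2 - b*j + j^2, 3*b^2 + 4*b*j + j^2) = 3*b + j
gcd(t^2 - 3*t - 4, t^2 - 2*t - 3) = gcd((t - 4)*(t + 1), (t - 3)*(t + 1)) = t + 1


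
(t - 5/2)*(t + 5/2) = t^2 - 25/4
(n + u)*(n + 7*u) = n^2 + 8*n*u + 7*u^2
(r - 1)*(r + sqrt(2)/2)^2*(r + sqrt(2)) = r^4 - r^3 + 2*sqrt(2)*r^3 - 2*sqrt(2)*r^2 + 5*r^2/2 - 5*r/2 + sqrt(2)*r/2 - sqrt(2)/2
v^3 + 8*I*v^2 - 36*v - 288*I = (v - 6)*(v + 6)*(v + 8*I)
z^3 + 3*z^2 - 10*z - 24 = (z - 3)*(z + 2)*(z + 4)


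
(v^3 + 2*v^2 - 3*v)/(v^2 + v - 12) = v*(v^2 + 2*v - 3)/(v^2 + v - 12)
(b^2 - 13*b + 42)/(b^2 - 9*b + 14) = (b - 6)/(b - 2)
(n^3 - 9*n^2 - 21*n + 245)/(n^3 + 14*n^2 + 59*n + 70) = (n^2 - 14*n + 49)/(n^2 + 9*n + 14)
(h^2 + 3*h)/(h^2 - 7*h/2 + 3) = 2*h*(h + 3)/(2*h^2 - 7*h + 6)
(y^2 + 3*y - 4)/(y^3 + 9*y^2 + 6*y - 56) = (y - 1)/(y^2 + 5*y - 14)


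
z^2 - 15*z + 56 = (z - 8)*(z - 7)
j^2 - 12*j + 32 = (j - 8)*(j - 4)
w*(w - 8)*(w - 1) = w^3 - 9*w^2 + 8*w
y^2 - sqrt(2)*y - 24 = (y - 4*sqrt(2))*(y + 3*sqrt(2))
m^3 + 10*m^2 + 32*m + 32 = (m + 2)*(m + 4)^2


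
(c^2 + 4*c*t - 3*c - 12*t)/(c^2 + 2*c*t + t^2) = (c^2 + 4*c*t - 3*c - 12*t)/(c^2 + 2*c*t + t^2)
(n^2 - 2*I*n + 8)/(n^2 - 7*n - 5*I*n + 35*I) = (n^2 - 2*I*n + 8)/(n^2 - 7*n - 5*I*n + 35*I)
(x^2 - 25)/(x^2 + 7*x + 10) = (x - 5)/(x + 2)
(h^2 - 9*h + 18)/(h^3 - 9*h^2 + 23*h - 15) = (h - 6)/(h^2 - 6*h + 5)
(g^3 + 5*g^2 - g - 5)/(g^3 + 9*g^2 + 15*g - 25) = (g + 1)/(g + 5)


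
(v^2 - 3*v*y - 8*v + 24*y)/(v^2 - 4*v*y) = (v^2 - 3*v*y - 8*v + 24*y)/(v*(v - 4*y))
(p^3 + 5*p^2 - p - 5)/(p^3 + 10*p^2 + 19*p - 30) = (p + 1)/(p + 6)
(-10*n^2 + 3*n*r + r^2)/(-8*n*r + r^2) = (10*n^2 - 3*n*r - r^2)/(r*(8*n - r))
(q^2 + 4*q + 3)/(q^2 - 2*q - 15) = (q + 1)/(q - 5)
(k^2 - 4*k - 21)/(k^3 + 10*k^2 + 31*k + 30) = (k - 7)/(k^2 + 7*k + 10)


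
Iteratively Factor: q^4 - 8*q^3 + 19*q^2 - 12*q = (q - 3)*(q^3 - 5*q^2 + 4*q) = (q - 3)*(q - 1)*(q^2 - 4*q) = q*(q - 3)*(q - 1)*(q - 4)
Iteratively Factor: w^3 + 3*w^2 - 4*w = (w)*(w^2 + 3*w - 4) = w*(w - 1)*(w + 4)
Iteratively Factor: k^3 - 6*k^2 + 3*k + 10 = (k - 2)*(k^2 - 4*k - 5) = (k - 5)*(k - 2)*(k + 1)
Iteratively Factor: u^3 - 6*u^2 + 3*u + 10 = (u + 1)*(u^2 - 7*u + 10) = (u - 2)*(u + 1)*(u - 5)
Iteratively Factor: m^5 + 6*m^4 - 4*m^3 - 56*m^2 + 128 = (m + 4)*(m^4 + 2*m^3 - 12*m^2 - 8*m + 32) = (m + 2)*(m + 4)*(m^3 - 12*m + 16) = (m - 2)*(m + 2)*(m + 4)*(m^2 + 2*m - 8) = (m - 2)*(m + 2)*(m + 4)^2*(m - 2)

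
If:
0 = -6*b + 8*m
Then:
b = 4*m/3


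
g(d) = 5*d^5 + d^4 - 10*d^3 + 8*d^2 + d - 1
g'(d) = 25*d^4 + 4*d^3 - 30*d^2 + 16*d + 1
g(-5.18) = -16329.05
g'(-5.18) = 16556.62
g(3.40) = 2107.24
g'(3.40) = 3206.66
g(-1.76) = 1.70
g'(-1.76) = 97.98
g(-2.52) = -260.49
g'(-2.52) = 714.35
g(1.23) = 10.09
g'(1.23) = 39.96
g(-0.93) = 10.30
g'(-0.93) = -24.34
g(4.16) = 5950.44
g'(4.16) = 7323.45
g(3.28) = 1749.40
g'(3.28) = 2765.46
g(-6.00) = -35143.00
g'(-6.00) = 30361.00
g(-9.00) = -280756.00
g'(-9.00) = 158536.00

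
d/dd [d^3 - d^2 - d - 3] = 3*d^2 - 2*d - 1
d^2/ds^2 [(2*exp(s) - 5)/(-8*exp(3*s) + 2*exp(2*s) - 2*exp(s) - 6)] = (-128*exp(6*s) + 744*exp(5*s) - 190*exp(4*s) + 370*exp(3*s) - 591*exp(2*s) + 71*exp(s) - 33)*exp(s)/(2*(64*exp(9*s) - 48*exp(8*s) + 60*exp(7*s) + 119*exp(6*s) - 57*exp(5*s) + 78*exp(4*s) + 91*exp(3*s) - 18*exp(2*s) + 27*exp(s) + 27))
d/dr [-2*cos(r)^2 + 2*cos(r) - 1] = -2*sin(r) + 2*sin(2*r)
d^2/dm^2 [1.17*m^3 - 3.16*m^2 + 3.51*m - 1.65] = 7.02*m - 6.32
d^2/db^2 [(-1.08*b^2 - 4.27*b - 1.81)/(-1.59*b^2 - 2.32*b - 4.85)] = (-3.5527136788005e-15*b^4 + 13.622166*b^3 - 22.515354*b^2 - 157.508262*b - 53.714822)/(4.019679*b^6 + 17.595576*b^5 + 62.457903*b^4 + 119.831248*b^3 + 190.516245*b^2 + 163.7166*b + 114.084125)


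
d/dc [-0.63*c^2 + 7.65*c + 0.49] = 7.65 - 1.26*c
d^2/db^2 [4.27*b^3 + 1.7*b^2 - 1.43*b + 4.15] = 25.62*b + 3.4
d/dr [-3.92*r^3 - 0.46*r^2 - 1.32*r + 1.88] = -11.76*r^2 - 0.92*r - 1.32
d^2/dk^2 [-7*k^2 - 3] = -14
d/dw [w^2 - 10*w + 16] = 2*w - 10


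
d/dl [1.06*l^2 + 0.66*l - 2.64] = 2.12*l + 0.66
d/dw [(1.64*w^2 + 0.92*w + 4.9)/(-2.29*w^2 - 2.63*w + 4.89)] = (-2.2064*w^2 + 38.4812*w + 17.3858)/(5.2441*w^4 + 12.0454*w^3 - 15.4793*w^2 - 25.7214*w + 23.9121)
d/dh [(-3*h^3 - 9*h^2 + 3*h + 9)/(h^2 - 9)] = 3*(-h^2 + 6*h - 1)/(h^2 - 6*h + 9)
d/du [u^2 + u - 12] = 2*u + 1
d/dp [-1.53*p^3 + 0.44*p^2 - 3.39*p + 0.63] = -4.59*p^2 + 0.88*p - 3.39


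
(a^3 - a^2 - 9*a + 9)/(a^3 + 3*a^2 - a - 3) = (a - 3)/(a + 1)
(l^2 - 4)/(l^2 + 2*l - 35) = (l^2 - 4)/(l^2 + 2*l - 35)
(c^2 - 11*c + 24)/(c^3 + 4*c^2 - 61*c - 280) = (c - 3)/(c^2 + 12*c + 35)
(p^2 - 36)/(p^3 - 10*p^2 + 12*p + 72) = (p + 6)/(p^2 - 4*p - 12)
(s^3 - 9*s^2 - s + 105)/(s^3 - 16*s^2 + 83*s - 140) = (s + 3)/(s - 4)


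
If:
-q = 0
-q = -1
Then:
No Solution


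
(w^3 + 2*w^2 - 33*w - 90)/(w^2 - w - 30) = w + 3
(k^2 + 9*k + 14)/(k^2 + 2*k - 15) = (k^2 + 9*k + 14)/(k^2 + 2*k - 15)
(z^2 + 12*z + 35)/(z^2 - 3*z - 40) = (z + 7)/(z - 8)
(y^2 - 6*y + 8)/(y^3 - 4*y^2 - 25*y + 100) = (y - 2)/(y^2 - 25)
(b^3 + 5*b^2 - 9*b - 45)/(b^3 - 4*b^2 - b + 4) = (b^3 + 5*b^2 - 9*b - 45)/(b^3 - 4*b^2 - b + 4)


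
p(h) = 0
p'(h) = 0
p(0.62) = 0.00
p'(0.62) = 0.00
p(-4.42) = 0.00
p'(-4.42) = 0.00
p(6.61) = 0.00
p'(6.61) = 0.00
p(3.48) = 0.00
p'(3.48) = 0.00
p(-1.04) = 0.00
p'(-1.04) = 0.00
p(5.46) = 0.00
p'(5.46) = 0.00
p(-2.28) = 0.00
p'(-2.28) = 0.00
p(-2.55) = 0.00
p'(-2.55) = 0.00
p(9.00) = 0.00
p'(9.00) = 0.00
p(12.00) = 0.00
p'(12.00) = 0.00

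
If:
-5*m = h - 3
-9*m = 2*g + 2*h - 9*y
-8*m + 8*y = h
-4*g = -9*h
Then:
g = 0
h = 0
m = 3/5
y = 3/5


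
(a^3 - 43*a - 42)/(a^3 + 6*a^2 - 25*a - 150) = (a^2 - 6*a - 7)/(a^2 - 25)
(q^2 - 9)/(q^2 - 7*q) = (q^2 - 9)/(q*(q - 7))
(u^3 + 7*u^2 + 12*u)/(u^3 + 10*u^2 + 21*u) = (u + 4)/(u + 7)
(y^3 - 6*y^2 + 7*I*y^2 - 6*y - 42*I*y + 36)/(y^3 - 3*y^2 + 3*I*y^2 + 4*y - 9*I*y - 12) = (y^3 + y^2*(-6 + 7*I) + y*(-6 - 42*I) + 36)/(y^3 + y^2*(-3 + 3*I) + y*(4 - 9*I) - 12)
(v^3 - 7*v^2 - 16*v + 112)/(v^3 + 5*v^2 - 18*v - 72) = (v^2 - 3*v - 28)/(v^2 + 9*v + 18)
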